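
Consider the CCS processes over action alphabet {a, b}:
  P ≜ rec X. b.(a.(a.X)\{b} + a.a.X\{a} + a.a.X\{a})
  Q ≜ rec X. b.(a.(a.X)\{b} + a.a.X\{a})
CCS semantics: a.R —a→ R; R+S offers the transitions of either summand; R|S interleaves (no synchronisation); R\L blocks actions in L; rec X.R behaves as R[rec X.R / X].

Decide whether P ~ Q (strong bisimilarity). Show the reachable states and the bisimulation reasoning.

bisimilar

Reachable graph of P (7 states):
  s0 = rec X. b.(a.(a.X)\{b} + a.a.X\{a} + a.a.X\{a}) has moves —b→ s1
  s1 = a.(a.(rec X. b.(a.(a.X)\{b} + a.a.X\{a} + a.a.X\{a})))\{b} + a.a.(rec X. b.(a.(a.X)\{b} + a.a.X\{a} + a.a.X\{a}))\{a} + a.a.(rec X. b.(a.(a.X)\{b} + a.a.X\{a} + a.a.X\{a}))\{a} has moves —a→ s2, —a→ s3
  s2 = (a.(rec X. b.(a.(a.X)\{b} + a.a.X\{a} + a.a.X\{a})))\{b} has moves —a→ s4
  s3 = a.(rec X. b.(a.(a.X)\{b} + a.a.X\{a} + a.a.X\{a}))\{a} has moves —a→ s5
  s4 = (rec X. b.(a.(a.X)\{b} + a.a.X\{a} + a.a.X\{a}))\{b} has moves deadlocked
  s5 = (rec X. b.(a.(a.X)\{b} + a.a.X\{a} + a.a.X\{a}))\{a} has moves —b→ s6
  s6 = (a.(a.(rec X. b.(a.(a.X)\{b} + a.a.X\{a} + a.a.X\{a})))\{b} + a.a.(rec X. b.(a.(a.X)\{b} + a.a.X\{a} + a.a.X\{a}))\{a} + a.a.(rec X. b.(a.(a.X)\{b} + a.a.X\{a} + a.a.X\{a}))\{a})\{a} has moves deadlocked
Reachable graph of Q (7 states):
  t0 = rec X. b.(a.(a.X)\{b} + a.a.X\{a}) has moves —b→ t1
  t1 = a.(a.(rec X. b.(a.(a.X)\{b} + a.a.X\{a})))\{b} + a.a.(rec X. b.(a.(a.X)\{b} + a.a.X\{a}))\{a} has moves —a→ t2, —a→ t3
  t2 = (a.(rec X. b.(a.(a.X)\{b} + a.a.X\{a})))\{b} has moves —a→ t4
  t3 = a.(rec X. b.(a.(a.X)\{b} + a.a.X\{a}))\{a} has moves —a→ t5
  t4 = (rec X. b.(a.(a.X)\{b} + a.a.X\{a}))\{b} has moves deadlocked
  t5 = (rec X. b.(a.(a.X)\{b} + a.a.X\{a}))\{a} has moves —b→ t6
  t6 = (a.(a.(rec X. b.(a.(a.X)\{b} + a.a.X\{a})))\{b} + a.a.(rec X. b.(a.(a.X)\{b} + a.a.X\{a}))\{a})\{a} has moves deadlocked
Partition-refinement fixed point:
  B0 = {s0, t0}
  B1 = {s1, t1}
  B2 = {s3, t3}
  B3 = {s5, t5}
  B4 = {s4, s6, t4, t6}
  B5 = {s2, t2}
s0 ∈ B0, t0 ∈ B0 → same block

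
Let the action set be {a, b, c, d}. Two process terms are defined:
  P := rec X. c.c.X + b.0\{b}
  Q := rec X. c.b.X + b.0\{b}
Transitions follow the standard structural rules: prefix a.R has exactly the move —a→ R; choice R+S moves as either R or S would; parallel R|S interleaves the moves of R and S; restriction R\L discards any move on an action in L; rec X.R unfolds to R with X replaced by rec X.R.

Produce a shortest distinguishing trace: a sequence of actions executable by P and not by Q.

cc

LTS(P): 3 reachable states
  m0 = rec X. c.c.X + b.0\{b} | =b=> m1, =c=> m2
  m1 = 0\{b} | stopped
  m2 = c.(rec X. c.c.X + b.0\{b}) | =c=> m0
LTS(Q): 3 reachable states
  n0 = rec X. c.b.X + b.0\{b} | =b=> n1, =c=> n2
  n1 = 0\{b} | stopped
  n2 = b.(rec X. c.b.X + b.0\{b}) | =b=> n0
Executing cc from P (initial set {m0}):
  step 1 (c): {m2}
  step 2 (c): {m0}
  ✓ P
Executing cc from Q (initial set {n0}):
  step 1 (c): {n2}
  step 2 (c): no successor for Q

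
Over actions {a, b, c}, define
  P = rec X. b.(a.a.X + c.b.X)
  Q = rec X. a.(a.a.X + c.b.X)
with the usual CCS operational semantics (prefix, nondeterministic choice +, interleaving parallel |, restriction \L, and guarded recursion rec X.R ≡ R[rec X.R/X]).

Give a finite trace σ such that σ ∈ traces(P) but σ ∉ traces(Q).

Reachable graph of P (4 states):
  p0 = rec X. b.(a.a.X + c.b.X) | —b→ p1
  p1 = a.a.(rec X. b.(a.a.X + c.b.X)) + c.b.(rec X. b.(a.a.X + c.b.X)) | —a→ p2, —c→ p3
  p2 = a.(rec X. b.(a.a.X + c.b.X)) | —a→ p0
  p3 = b.(rec X. b.(a.a.X + c.b.X)) | —b→ p0
Reachable graph of Q (4 states):
  q0 = rec X. a.(a.a.X + c.b.X) | —a→ q1
  q1 = a.a.(rec X. a.(a.a.X + c.b.X)) + c.b.(rec X. a.(a.a.X + c.b.X)) | —a→ q2, —c→ q3
  q2 = a.(rec X. a.(a.a.X + c.b.X)) | —a→ q0
  q3 = b.(rec X. a.(a.a.X + c.b.X)) | —b→ q0
Trace ⟨b⟩ through P, begin at {p0}:
  [1] b ⇒ {p1}
  P completes σ.
Trace ⟨b⟩ through Q, begin at {q0}:
  [1] b ⇒ ∅ (Q stuck)

b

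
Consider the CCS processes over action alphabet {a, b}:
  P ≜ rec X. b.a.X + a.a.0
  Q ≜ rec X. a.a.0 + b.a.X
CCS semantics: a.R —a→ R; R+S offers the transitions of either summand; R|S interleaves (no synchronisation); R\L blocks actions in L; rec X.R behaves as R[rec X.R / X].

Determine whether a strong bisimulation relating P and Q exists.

Reachable graph of P (4 states):
  p0 = rec X. b.a.X + a.a.0 has moves =a=> p1, =b=> p2
  p1 = a.0 has moves =a=> p3
  p2 = a.(rec X. b.a.X + a.a.0) has moves =a=> p0
  p3 = 0 has moves ·
Reachable graph of Q (4 states):
  q0 = rec X. a.a.0 + b.a.X has moves =a=> q1, =b=> q2
  q1 = a.0 has moves =a=> q3
  q2 = a.(rec X. a.a.0 + b.a.X) has moves =a=> q0
  q3 = 0 has moves ·
Bisimilarity quotient blocks:
  B0 = {p0, q0}
  B1 = {p2, q2}
  B2 = {p1, q1}
  B3 = {p3, q3}
p0 ∈ B0, q0 ∈ B0 → same block

bisimilar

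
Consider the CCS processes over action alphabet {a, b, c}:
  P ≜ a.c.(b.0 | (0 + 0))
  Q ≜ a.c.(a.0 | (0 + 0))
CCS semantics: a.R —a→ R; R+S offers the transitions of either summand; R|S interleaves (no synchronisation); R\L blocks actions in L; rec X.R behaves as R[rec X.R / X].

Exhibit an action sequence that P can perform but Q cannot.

Reachable graph of P (4 states):
  u0 = a.c.(b.0 | (0 + 0)) → =a=> u1
  u1 = c.(b.0 | (0 + 0)) → =c=> u2
  u2 = b.0 | (0 + 0) → =b=> u3
  u3 = 0 | (0 + 0) → (no moves)
Reachable graph of Q (4 states):
  v0 = a.c.(a.0 | (0 + 0)) → =a=> v1
  v1 = c.(a.0 | (0 + 0)) → =c=> v2
  v2 = a.0 | (0 + 0) → =a=> v3
  v3 = 0 | (0 + 0) → (no moves)
Trace ⟨acb⟩ through P, begin at {u0}:
  step 1 (a): {u1}
  step 2 (c): {u2}
  step 3 (b): {u3}
  — P admits the full trace.
Trace ⟨acb⟩ through Q, begin at {v0}:
  step 1 (a): {v1}
  step 2 (c): {v2}
  step 3 (b): ∅  — Q cannot continue

acb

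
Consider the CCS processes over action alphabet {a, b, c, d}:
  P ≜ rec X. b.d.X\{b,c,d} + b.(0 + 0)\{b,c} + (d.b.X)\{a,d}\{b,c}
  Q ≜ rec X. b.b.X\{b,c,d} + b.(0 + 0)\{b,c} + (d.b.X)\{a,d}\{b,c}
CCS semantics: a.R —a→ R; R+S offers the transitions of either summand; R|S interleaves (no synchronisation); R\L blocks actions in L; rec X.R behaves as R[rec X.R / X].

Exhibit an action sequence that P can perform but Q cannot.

bd

P's transition system — 4 states:
  s0 = rec X. b.d.X\{b,c,d} + b.(0 + 0)\{b,c} + (d.b.X)\{a,d}\{b,c} → =b=> s1, =b=> s2
  s1 = (0 + 0)\{b,c} → ·
  s2 = d.(rec X. b.d.X\{b,c,d} + b.(0 + 0)\{b,c} + (d.b.X)\{a,d}\{b,c})\{b,c,d} → =d=> s3
  s3 = (rec X. b.d.X\{b,c,d} + b.(0 + 0)\{b,c} + (d.b.X)\{a,d}\{b,c})\{b,c,d} → ·
Q's transition system — 4 states:
  t0 = rec X. b.b.X\{b,c,d} + b.(0 + 0)\{b,c} + (d.b.X)\{a,d}\{b,c} → =b=> t1, =b=> t2
  t1 = (0 + 0)\{b,c} → ·
  t2 = b.(rec X. b.b.X\{b,c,d} + b.(0 + 0)\{b,c} + (d.b.X)\{a,d}\{b,c})\{b,c,d} → =b=> t3
  t3 = (rec X. b.b.X\{b,c,d} + b.(0 + 0)\{b,c} + (d.b.X)\{a,d}\{b,c})\{b,c,d} → ·
Trace ⟨bd⟩ through P, begin at {s0}:
  step 1 (b): {s1, s2}
  step 2 (d): {s3}
  — P admits the full trace.
Trace ⟨bd⟩ through Q, begin at {t0}:
  step 1 (b): {t1, t2}
  step 2 (d): no successor for Q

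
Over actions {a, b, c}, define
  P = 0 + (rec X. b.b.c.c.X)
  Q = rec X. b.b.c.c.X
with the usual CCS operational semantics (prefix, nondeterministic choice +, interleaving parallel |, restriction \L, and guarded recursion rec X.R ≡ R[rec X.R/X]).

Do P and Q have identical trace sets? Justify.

traces(P) = traces(Q)

Reachable graph of P (5 states):
  u0 = 0 + (rec X. b.b.c.c.X) has moves =b=> u1
  u1 = b.c.c.(rec X. b.b.c.c.X) has moves =b=> u2
  u2 = c.c.(rec X. b.b.c.c.X) has moves =c=> u3
  u3 = c.(rec X. b.b.c.c.X) has moves =c=> u4
  u4 = rec X. b.b.c.c.X has moves =b=> u1
Reachable graph of Q (4 states):
  v0 = rec X. b.b.c.c.X has moves =b=> v1
  v1 = b.c.c.(rec X. b.b.c.c.X) has moves =b=> v2
  v2 = c.c.(rec X. b.b.c.c.X) has moves =c=> v3
  v3 = c.(rec X. b.b.c.c.X) has moves =c=> v0
Coarsest stable partition (strong bisimilarity classes):
  B0 = {u0, u4, v0}
  B1 = {u1, v1}
  B2 = {u2, v2}
  B3 = {u3, v3}
u0 ∈ B0, v0 ∈ B0 → same block
Bisimilar ⇒ trace-equivalent.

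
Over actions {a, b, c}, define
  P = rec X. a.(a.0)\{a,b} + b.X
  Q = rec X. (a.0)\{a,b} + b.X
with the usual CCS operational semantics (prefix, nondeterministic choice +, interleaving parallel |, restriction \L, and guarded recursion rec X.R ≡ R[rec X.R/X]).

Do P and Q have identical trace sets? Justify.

Reachable graph of P (2 states):
  m0 = rec X. a.(a.0)\{a,b} + b.X → ··a··> m1, ··b··> m0
  m1 = (a.0)\{a,b} → (no moves)
Reachable graph of Q (1 states):
  n0 = rec X. (a.0)\{a,b} + b.X → ··b··> n0
Executing a from P (initial set {m0}):
  step 1 (a): {m1}
  — P admits the full trace.
Executing a from Q (initial set {n0}):
  step 1 (a): no successor for Q

trace-distinct — witness ⟨a⟩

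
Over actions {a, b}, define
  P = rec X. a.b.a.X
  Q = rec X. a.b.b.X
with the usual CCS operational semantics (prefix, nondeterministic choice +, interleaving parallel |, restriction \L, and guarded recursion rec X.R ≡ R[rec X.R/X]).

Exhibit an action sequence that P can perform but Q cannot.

aba

Reachable graph of P (3 states):
  p0 = rec X. a.b.a.X ⊢ —a→ p1
  p1 = b.a.(rec X. a.b.a.X) ⊢ —b→ p2
  p2 = a.(rec X. a.b.a.X) ⊢ —a→ p0
Reachable graph of Q (3 states):
  q0 = rec X. a.b.b.X ⊢ —a→ q1
  q1 = b.b.(rec X. a.b.b.X) ⊢ —b→ q2
  q2 = b.(rec X. a.b.b.X) ⊢ —b→ q0
Run σ = ⟨aba⟩ on P: start {p0}
  [1] a ⇒ {p1}
  [2] b ⇒ {p2}
  [3] a ⇒ {p0}
  P completes σ.
Run σ = ⟨aba⟩ on Q: start {q0}
  [1] a ⇒ {q1}
  [2] b ⇒ {q2}
  [3] a ⇒ ∅  — Q cannot continue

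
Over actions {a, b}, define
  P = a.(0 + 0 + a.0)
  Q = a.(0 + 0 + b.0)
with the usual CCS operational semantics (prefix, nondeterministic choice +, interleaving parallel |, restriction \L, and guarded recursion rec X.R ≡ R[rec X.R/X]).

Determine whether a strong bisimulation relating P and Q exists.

NO

Reachable graph of P (3 states):
  u0 = a.(0 + 0 + a.0) ⊢ =a=> u1
  u1 = 0 + 0 + a.0 ⊢ =a=> u2
  u2 = 0 ⊢ (no moves)
Reachable graph of Q (3 states):
  v0 = a.(0 + 0 + b.0) ⊢ =a=> v1
  v1 = 0 + 0 + b.0 ⊢ =b=> v2
  v2 = 0 ⊢ (no moves)
Partition-refinement fixed point:
  B0 = {u0}
  B1 = {u1}
  B2 = {u2, v2}
  B3 = {v0}
  B4 = {v1}
u0 ∈ B0, v0 ∈ B3 → different blocks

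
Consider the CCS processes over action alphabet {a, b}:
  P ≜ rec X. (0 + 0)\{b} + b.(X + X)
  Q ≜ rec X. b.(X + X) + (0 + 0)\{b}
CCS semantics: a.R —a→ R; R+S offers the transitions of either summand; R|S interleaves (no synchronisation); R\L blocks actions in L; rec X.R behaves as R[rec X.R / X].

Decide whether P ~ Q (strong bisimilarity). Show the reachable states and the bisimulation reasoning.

P ~ Q

P's transition system — 2 states:
  s0 = rec X. (0 + 0)\{b} + b.(X + X) has moves —b→ s1
  s1 = (rec X. (0 + 0)\{b} + b.(X + X)) + (rec X. (0 + 0)\{b} + b.(X + X)) has moves —b→ s1
Q's transition system — 2 states:
  t0 = rec X. b.(X + X) + (0 + 0)\{b} has moves —b→ t1
  t1 = (rec X. b.(X + X) + (0 + 0)\{b}) + (rec X. b.(X + X) + (0 + 0)\{b}) has moves —b→ t1
Bisimilarity quotient blocks:
  B0 = {s0, s1, t0, t1}
s0 ∈ B0, t0 ∈ B0 → same block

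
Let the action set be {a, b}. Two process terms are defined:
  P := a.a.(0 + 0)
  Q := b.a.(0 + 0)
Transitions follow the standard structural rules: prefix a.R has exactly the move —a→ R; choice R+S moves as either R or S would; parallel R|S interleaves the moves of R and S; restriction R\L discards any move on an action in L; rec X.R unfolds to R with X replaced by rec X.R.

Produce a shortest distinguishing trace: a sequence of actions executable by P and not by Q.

a

P's transition system — 3 states:
  s0 = a.a.(0 + 0) | =a=> s1
  s1 = a.(0 + 0) | =a=> s2
  s2 = 0 + 0 | (no moves)
Q's transition system — 3 states:
  t0 = b.a.(0 + 0) | =b=> t1
  t1 = a.(0 + 0) | =a=> t2
  t2 = 0 + 0 | (no moves)
Trace ⟨a⟩ through P, begin at {s0}:
  [1] a ⇒ {s1}
  P completes σ.
Trace ⟨a⟩ through Q, begin at {t0}:
  [1] a ⇒ ∅ (Q stuck)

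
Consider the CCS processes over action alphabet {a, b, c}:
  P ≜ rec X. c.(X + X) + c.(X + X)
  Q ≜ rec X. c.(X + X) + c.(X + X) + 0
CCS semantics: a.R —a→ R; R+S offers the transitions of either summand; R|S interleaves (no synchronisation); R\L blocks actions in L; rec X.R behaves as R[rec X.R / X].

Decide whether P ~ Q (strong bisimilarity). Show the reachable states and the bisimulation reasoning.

bisimilar

Reachable graph of P (2 states):
  m0 = rec X. c.(X + X) + c.(X + X) has moves —c→ m1
  m1 = (rec X. c.(X + X) + c.(X + X)) + (rec X. c.(X + X) + c.(X + X)) has moves —c→ m1
Reachable graph of Q (2 states):
  n0 = rec X. c.(X + X) + c.(X + X) + 0 has moves —c→ n1
  n1 = (rec X. c.(X + X) + c.(X + X) + 0) + (rec X. c.(X + X) + c.(X + X) + 0) has moves —c→ n1
Coarsest stable partition (strong bisimilarity classes):
  B0 = {m0, m1, n0, n1}
m0 ∈ B0, n0 ∈ B0 → same block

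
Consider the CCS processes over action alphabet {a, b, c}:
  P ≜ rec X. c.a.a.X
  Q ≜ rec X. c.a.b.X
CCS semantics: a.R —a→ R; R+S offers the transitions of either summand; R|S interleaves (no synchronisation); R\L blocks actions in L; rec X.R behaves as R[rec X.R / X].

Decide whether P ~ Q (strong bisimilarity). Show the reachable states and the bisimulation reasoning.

not bisimilar

LTS(P): 3 reachable states
  p0 = rec X. c.a.a.X → —c→ p1
  p1 = a.a.(rec X. c.a.a.X) → —a→ p2
  p2 = a.(rec X. c.a.a.X) → —a→ p0
LTS(Q): 3 reachable states
  q0 = rec X. c.a.b.X → —c→ q1
  q1 = a.b.(rec X. c.a.b.X) → —a→ q2
  q2 = b.(rec X. c.a.b.X) → —b→ q0
Coarsest stable partition (strong bisimilarity classes):
  B0 = {p0}
  B1 = {p1}
  B2 = {p2}
  B3 = {q0}
  B4 = {q1}
  B5 = {q2}
p0 ∈ B0, q0 ∈ B3 → different blocks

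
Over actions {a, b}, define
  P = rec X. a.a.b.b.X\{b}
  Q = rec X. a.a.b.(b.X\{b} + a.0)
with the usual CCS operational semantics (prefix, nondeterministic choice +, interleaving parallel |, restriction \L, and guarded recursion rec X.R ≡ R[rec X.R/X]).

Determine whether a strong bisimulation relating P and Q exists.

LTS(P): 7 reachable states
  s0 = rec X. a.a.b.b.X\{b} | —a→ s1
  s1 = a.b.b.(rec X. a.a.b.b.X\{b})\{b} | —a→ s2
  s2 = b.b.(rec X. a.a.b.b.X\{b})\{b} | —b→ s3
  s3 = b.(rec X. a.a.b.b.X\{b})\{b} | —b→ s4
  s4 = (rec X. a.a.b.b.X\{b})\{b} | —a→ s5
  s5 = (a.b.b.(rec X. a.a.b.b.X\{b})\{b})\{b} | —a→ s6
  s6 = (b.b.(rec X. a.a.b.b.X\{b})\{b})\{b} | ·
LTS(Q): 8 reachable states
  t0 = rec X. a.a.b.(b.X\{b} + a.0) | —a→ t1
  t1 = a.b.(b.(rec X. a.a.b.(b.X\{b} + a.0))\{b} + a.0) | —a→ t2
  t2 = b.(b.(rec X. a.a.b.(b.X\{b} + a.0))\{b} + a.0) | —b→ t3
  t3 = b.(rec X. a.a.b.(b.X\{b} + a.0))\{b} + a.0 | —a→ t4, —b→ t5
  t4 = 0 | ·
  t5 = (rec X. a.a.b.(b.X\{b} + a.0))\{b} | —a→ t6
  t6 = (a.b.(b.(rec X. a.a.b.(b.X\{b} + a.0))\{b} + a.0))\{b} | —a→ t7
  t7 = (b.(b.(rec X. a.a.b.(b.X\{b} + a.0))\{b} + a.0))\{b} | ·
Coarsest stable partition (strong bisimilarity classes):
  B0 = {s0}
  B1 = {s1}
  B2 = {s2}
  B3 = {s3}
  B4 = {s4, t5}
  B5 = {s5, t6}
  B6 = {s6, t4, t7}
  B7 = {t0}
  B8 = {t1}
  B9 = {t2}
  B10 = {t3}
s0 ∈ B0, t0 ∈ B7 → different blocks

NO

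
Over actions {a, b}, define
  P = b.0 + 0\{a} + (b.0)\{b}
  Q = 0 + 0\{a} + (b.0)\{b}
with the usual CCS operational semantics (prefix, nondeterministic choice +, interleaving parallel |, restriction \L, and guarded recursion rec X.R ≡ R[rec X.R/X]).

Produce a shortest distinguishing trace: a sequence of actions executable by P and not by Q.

b

Reachable graph of P (2 states):
  m0 = b.0 + 0\{a} + (b.0)\{b} | —b→ m1
  m1 = 0 | stopped
Reachable graph of Q (1 states):
  n0 = 0 + 0\{a} + (b.0)\{b} | stopped
Trace ⟨b⟩ through P, begin at {m0}:
  after b @ step 1: {m1}
  ✓ P
Trace ⟨b⟩ through Q, begin at {n0}:
  after b @ step 1: ∅ (Q stuck)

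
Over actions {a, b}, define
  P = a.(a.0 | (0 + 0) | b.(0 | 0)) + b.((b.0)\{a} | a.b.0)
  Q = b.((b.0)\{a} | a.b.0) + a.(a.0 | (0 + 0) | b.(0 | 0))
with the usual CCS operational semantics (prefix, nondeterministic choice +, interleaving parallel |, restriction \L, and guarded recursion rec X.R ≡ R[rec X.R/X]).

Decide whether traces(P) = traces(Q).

YES

Reachable graph of P (11 states):
  p0 = a.(a.0 | (0 + 0) | b.(0 | 0)) + b.((b.0)\{a} | a.b.0) → —a→ p1, —b→ p2
  p1 = a.0 | (0 + 0) | b.(0 | 0) → —a→ p3, —b→ p4
  p2 = (b.0)\{a} | a.b.0 → —a→ p5, —b→ p6
  p3 = 0 | (0 + 0) | b.(0 | 0) → —b→ p7
  p4 = a.0 | (0 + 0) | (0 | 0) → —a→ p7
  p5 = (b.0)\{a} | b.0 → —b→ p8, —b→ p9
  p6 = 0\{a} | a.b.0 → —a→ p9
  p7 = 0 | (0 + 0) | (0 | 0) → ∅
  p8 = (b.0)\{a} | 0 → —b→ p10
  p9 = 0\{a} | b.0 → —b→ p10
  p10 = 0\{a} | 0 → ∅
Reachable graph of Q (11 states):
  q0 = b.((b.0)\{a} | a.b.0) + a.(a.0 | (0 + 0) | b.(0 | 0)) → —a→ q1, —b→ q2
  q1 = a.0 | (0 + 0) | b.(0 | 0) → —a→ q3, —b→ q4
  q2 = (b.0)\{a} | a.b.0 → —a→ q5, —b→ q6
  q3 = 0 | (0 + 0) | b.(0 | 0) → —b→ q7
  q4 = a.0 | (0 + 0) | (0 | 0) → —a→ q7
  q5 = (b.0)\{a} | b.0 → —b→ q8, —b→ q9
  q6 = 0\{a} | a.b.0 → —a→ q9
  q7 = 0 | (0 + 0) | (0 | 0) → ∅
  q8 = (b.0)\{a} | 0 → —b→ q10
  q9 = 0\{a} | b.0 → —b→ q10
  q10 = 0\{a} | 0 → ∅
Partition-refinement fixed point:
  B0 = {p0, q0}
  B1 = {p2, q2}
  B2 = {p5, q5}
  B3 = {p3, p8, p9, q3, q8, q9}
  B4 = {p10, p7, q10, q7}
  B5 = {p6, q6}
  B6 = {p1, q1}
  B7 = {p4, q4}
p0 ∈ B0, q0 ∈ B0 → same block
Bisimilar ⇒ trace-equivalent.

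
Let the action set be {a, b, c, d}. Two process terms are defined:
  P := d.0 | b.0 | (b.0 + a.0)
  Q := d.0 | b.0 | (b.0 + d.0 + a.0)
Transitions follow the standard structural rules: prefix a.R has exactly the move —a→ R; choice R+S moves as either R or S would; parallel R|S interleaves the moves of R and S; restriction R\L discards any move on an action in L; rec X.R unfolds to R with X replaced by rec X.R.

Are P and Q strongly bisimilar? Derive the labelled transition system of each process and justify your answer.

Reachable graph of P (8 states):
  u0 = d.0 | b.0 | (b.0 + a.0) ⊢ --a--▸ u1, --b--▸ u1, --b--▸ u2, --d--▸ u3
  u1 = d.0 | b.0 | 0 ⊢ --b--▸ u4, --d--▸ u5
  u2 = d.0 | 0 | (b.0 + a.0) ⊢ --a--▸ u4, --b--▸ u4, --d--▸ u6
  u3 = 0 | b.0 | (b.0 + a.0) ⊢ --a--▸ u5, --b--▸ u5, --b--▸ u6
  u4 = d.0 | 0 | 0 ⊢ --d--▸ u7
  u5 = 0 | b.0 | 0 ⊢ --b--▸ u7
  u6 = 0 | 0 | (b.0 + a.0) ⊢ --a--▸ u7, --b--▸ u7
  u7 = 0 | 0 | 0 ⊢ (no moves)
Reachable graph of Q (8 states):
  v0 = d.0 | b.0 | (b.0 + d.0 + a.0) ⊢ --a--▸ v1, --b--▸ v1, --b--▸ v2, --d--▸ v1, --d--▸ v3
  v1 = d.0 | b.0 | 0 ⊢ --b--▸ v4, --d--▸ v5
  v2 = d.0 | 0 | (b.0 + d.0 + a.0) ⊢ --a--▸ v4, --b--▸ v4, --d--▸ v4, --d--▸ v6
  v3 = 0 | b.0 | (b.0 + d.0 + a.0) ⊢ --a--▸ v5, --b--▸ v5, --b--▸ v6, --d--▸ v5
  v4 = d.0 | 0 | 0 ⊢ --d--▸ v7
  v5 = 0 | b.0 | 0 ⊢ --b--▸ v7
  v6 = 0 | 0 | (b.0 + d.0 + a.0) ⊢ --a--▸ v7, --b--▸ v7, --d--▸ v7
  v7 = 0 | 0 | 0 ⊢ (no moves)
Bisimilarity quotient blocks:
  B0 = {u0}
  B1 = {u1, v1}
  B2 = {u4, v4}
  B3 = {u7, v7}
  B4 = {u5, v5}
  B5 = {u3}
  B6 = {u6}
  B7 = {u2}
  B8 = {v0}
  B9 = {v2}
  B10 = {v6}
  B11 = {v3}
u0 ∈ B0, v0 ∈ B8 → different blocks

not bisimilar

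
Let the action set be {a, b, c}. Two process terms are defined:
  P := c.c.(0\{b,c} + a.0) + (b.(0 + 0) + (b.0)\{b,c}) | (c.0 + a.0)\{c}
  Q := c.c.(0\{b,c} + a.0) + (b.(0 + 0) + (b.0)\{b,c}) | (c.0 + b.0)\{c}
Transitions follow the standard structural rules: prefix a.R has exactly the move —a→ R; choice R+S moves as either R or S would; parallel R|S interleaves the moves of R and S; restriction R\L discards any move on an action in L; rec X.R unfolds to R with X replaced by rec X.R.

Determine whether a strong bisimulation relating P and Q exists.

Reachable graph of P (7 states):
  u0 = c.c.(0\{b,c} + a.0) + (b.(0 + 0) + (b.0)\{b,c}) | (c.0 + a.0)\{c} ⊢ -a-> u1, -b-> u2, -c-> u3
  u1 = (b.(0 + 0) + (b.0)\{b,c}) | 0\{c} ⊢ -b-> u4
  u2 = (0 + 0) | (c.0 + a.0)\{c} ⊢ -a-> u4
  u3 = c.(0\{b,c} + a.0) ⊢ -c-> u5
  u4 = (0 + 0) | 0\{c} ⊢ deadlocked
  u5 = 0\{b,c} + a.0 ⊢ -a-> u6
  u6 = 0 ⊢ deadlocked
Reachable graph of Q (7 states):
  v0 = c.c.(0\{b,c} + a.0) + (b.(0 + 0) + (b.0)\{b,c}) | (c.0 + b.0)\{c} ⊢ -b-> v1, -b-> v2, -c-> v3
  v1 = (0 + 0) | (c.0 + b.0)\{c} ⊢ -b-> v4
  v2 = (b.(0 + 0) + (b.0)\{b,c}) | 0\{c} ⊢ -b-> v4
  v3 = c.(0\{b,c} + a.0) ⊢ -c-> v5
  v4 = (0 + 0) | 0\{c} ⊢ deadlocked
  v5 = 0\{b,c} + a.0 ⊢ -a-> v6
  v6 = 0 ⊢ deadlocked
Partition-refinement fixed point:
  B0 = {u0}
  B1 = {u1, v1, v2}
  B2 = {u4, u6, v4, v6}
  B3 = {u3, v3}
  B4 = {u2, u5, v5}
  B5 = {v0}
u0 ∈ B0, v0 ∈ B5 → different blocks

P ≁ Q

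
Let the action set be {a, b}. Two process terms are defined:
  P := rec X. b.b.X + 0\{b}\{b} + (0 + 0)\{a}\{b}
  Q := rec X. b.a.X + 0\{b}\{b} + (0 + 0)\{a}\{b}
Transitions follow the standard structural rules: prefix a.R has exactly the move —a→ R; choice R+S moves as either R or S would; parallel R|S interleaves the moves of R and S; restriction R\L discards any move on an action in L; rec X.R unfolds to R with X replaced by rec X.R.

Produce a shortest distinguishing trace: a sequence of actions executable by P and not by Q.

bb

P's transition system — 2 states:
  m0 = rec X. b.b.X + 0\{b}\{b} + (0 + 0)\{a}\{b} has moves --b--▸ m1
  m1 = b.(rec X. b.b.X + 0\{b}\{b} + (0 + 0)\{a}\{b}) has moves --b--▸ m0
Q's transition system — 2 states:
  n0 = rec X. b.a.X + 0\{b}\{b} + (0 + 0)\{a}\{b} has moves --b--▸ n1
  n1 = a.(rec X. b.a.X + 0\{b}\{b} + (0 + 0)\{a}\{b}) has moves --a--▸ n0
Trace ⟨bb⟩ through P, begin at {m0}:
  [1] b ⇒ {m1}
  [2] b ⇒ {m0}
  P completes σ.
Trace ⟨bb⟩ through Q, begin at {n0}:
  [1] b ⇒ {n1}
  [2] b ⇒ no successor for Q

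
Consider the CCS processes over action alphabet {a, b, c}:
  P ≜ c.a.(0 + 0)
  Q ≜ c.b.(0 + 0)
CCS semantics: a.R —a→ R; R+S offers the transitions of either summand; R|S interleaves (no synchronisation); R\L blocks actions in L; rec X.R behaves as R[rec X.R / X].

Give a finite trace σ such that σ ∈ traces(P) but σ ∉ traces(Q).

ca

Reachable graph of P (3 states):
  m0 = c.a.(0 + 0) has moves --c--▸ m1
  m1 = a.(0 + 0) has moves --a--▸ m2
  m2 = 0 + 0 has moves ∅
Reachable graph of Q (3 states):
  n0 = c.b.(0 + 0) has moves --c--▸ n1
  n1 = b.(0 + 0) has moves --b--▸ n2
  n2 = 0 + 0 has moves ∅
Executing ca from P (initial set {m0}):
  step 1 (c): {m1}
  step 2 (a): {m2}
  P completes σ.
Executing ca from Q (initial set {n0}):
  step 1 (c): {n1}
  step 2 (a): ∅ (Q stuck)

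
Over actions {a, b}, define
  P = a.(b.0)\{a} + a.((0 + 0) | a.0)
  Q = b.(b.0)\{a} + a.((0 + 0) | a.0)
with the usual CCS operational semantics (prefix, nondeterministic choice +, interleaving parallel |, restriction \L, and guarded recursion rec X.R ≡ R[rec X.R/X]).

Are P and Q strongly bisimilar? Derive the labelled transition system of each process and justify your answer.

P's transition system — 5 states:
  p0 = a.(b.0)\{a} + a.((0 + 0) | a.0) ⊢ -a-> p1, -a-> p2
  p1 = (0 + 0) | a.0 ⊢ -a-> p3
  p2 = (b.0)\{a} ⊢ -b-> p4
  p3 = (0 + 0) | 0 ⊢ ·
  p4 = 0\{a} ⊢ ·
Q's transition system — 5 states:
  q0 = b.(b.0)\{a} + a.((0 + 0) | a.0) ⊢ -a-> q1, -b-> q2
  q1 = (0 + 0) | a.0 ⊢ -a-> q3
  q2 = (b.0)\{a} ⊢ -b-> q4
  q3 = (0 + 0) | 0 ⊢ ·
  q4 = 0\{a} ⊢ ·
Bisimilarity quotient blocks:
  B0 = {p0}
  B1 = {p1, q1}
  B2 = {p3, p4, q3, q4}
  B3 = {p2, q2}
  B4 = {q0}
p0 ∈ B0, q0 ∈ B4 → different blocks

NO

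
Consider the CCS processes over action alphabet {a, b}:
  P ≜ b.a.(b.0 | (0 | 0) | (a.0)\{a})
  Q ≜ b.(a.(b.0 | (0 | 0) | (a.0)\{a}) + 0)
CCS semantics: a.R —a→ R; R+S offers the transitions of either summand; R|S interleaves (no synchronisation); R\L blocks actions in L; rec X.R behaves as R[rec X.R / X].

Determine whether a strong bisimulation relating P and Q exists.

bisimilar

P's transition system — 4 states:
  m0 = b.a.(b.0 | (0 | 0) | (a.0)\{a}) :: -b-> m1
  m1 = a.(b.0 | (0 | 0) | (a.0)\{a}) :: -a-> m2
  m2 = b.0 | (0 | 0) | (a.0)\{a} :: -b-> m3
  m3 = 0 | (0 | 0) | (a.0)\{a} :: ·
Q's transition system — 4 states:
  n0 = b.(a.(b.0 | (0 | 0) | (a.0)\{a}) + 0) :: -b-> n1
  n1 = a.(b.0 | (0 | 0) | (a.0)\{a}) + 0 :: -a-> n2
  n2 = b.0 | (0 | 0) | (a.0)\{a} :: -b-> n3
  n3 = 0 | (0 | 0) | (a.0)\{a} :: ·
Partition-refinement fixed point:
  B0 = {m0, n0}
  B1 = {m1, n1}
  B2 = {m2, n2}
  B3 = {m3, n3}
m0 ∈ B0, n0 ∈ B0 → same block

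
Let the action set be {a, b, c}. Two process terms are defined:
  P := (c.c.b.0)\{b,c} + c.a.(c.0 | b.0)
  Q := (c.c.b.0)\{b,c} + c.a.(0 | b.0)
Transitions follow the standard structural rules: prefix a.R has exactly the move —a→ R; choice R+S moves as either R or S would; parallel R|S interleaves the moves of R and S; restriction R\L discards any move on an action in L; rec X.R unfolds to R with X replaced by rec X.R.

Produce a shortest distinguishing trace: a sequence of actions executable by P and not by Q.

LTS(P): 6 reachable states
  s0 = (c.c.b.0)\{b,c} + c.a.(c.0 | b.0) :: =c=> s1
  s1 = a.(c.0 | b.0) :: =a=> s2
  s2 = c.0 | b.0 :: =b=> s3, =c=> s4
  s3 = c.0 | 0 :: =c=> s5
  s4 = 0 | b.0 :: =b=> s5
  s5 = 0 | 0 :: (no moves)
LTS(Q): 4 reachable states
  t0 = (c.c.b.0)\{b,c} + c.a.(0 | b.0) :: =c=> t1
  t1 = a.(0 | b.0) :: =a=> t2
  t2 = 0 | b.0 :: =b=> t3
  t3 = 0 | 0 :: (no moves)
Trace ⟨cac⟩ through P, begin at {s0}:
  after c @ step 1: {s1}
  after a @ step 2: {s2}
  after c @ step 3: {s4}
  ✓ P
Trace ⟨cac⟩ through Q, begin at {t0}:
  after c @ step 1: {t1}
  after a @ step 2: {t2}
  after c @ step 3: no successor for Q

cac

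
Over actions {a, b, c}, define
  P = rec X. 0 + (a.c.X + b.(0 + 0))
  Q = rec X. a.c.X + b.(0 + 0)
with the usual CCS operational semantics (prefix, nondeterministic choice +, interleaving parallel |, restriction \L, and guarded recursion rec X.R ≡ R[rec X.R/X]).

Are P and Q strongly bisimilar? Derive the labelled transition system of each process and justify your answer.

Reachable graph of P (3 states):
  s0 = rec X. 0 + (a.c.X + b.(0 + 0)) ⊢ -a-> s1, -b-> s2
  s1 = c.(rec X. 0 + (a.c.X + b.(0 + 0))) ⊢ -c-> s0
  s2 = 0 + 0 ⊢ ∅
Reachable graph of Q (3 states):
  t0 = rec X. a.c.X + b.(0 + 0) ⊢ -a-> t1, -b-> t2
  t1 = c.(rec X. a.c.X + b.(0 + 0)) ⊢ -c-> t0
  t2 = 0 + 0 ⊢ ∅
Coarsest stable partition (strong bisimilarity classes):
  B0 = {s0, t0}
  B1 = {s1, t1}
  B2 = {s2, t2}
s0 ∈ B0, t0 ∈ B0 → same block

YES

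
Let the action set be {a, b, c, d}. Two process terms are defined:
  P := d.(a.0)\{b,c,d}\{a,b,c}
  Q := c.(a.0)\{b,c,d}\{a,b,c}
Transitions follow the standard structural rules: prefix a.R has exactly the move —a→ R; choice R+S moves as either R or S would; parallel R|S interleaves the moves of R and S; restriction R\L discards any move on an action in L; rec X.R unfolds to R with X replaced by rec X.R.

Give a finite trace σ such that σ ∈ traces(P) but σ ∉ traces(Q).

LTS(P): 2 reachable states
  s0 = d.(a.0)\{b,c,d}\{a,b,c} :: —d→ s1
  s1 = (a.0)\{b,c,d}\{a,b,c} :: ·
LTS(Q): 2 reachable states
  t0 = c.(a.0)\{b,c,d}\{a,b,c} :: —c→ t1
  t1 = (a.0)\{b,c,d}\{a,b,c} :: ·
Trace ⟨d⟩ through P, begin at {s0}:
  after d @ step 1: {s1}
  — P admits the full trace.
Trace ⟨d⟩ through Q, begin at {t0}:
  after d @ step 1: ∅  — Q cannot continue

d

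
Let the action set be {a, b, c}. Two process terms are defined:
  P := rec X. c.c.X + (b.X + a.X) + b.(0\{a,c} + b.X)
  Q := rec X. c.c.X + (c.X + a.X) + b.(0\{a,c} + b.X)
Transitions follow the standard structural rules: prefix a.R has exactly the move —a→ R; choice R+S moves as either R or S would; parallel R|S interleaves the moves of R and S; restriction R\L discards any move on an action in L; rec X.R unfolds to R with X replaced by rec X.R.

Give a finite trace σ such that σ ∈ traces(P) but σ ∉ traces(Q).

Reachable graph of P (3 states):
  p0 = rec X. c.c.X + (b.X + a.X) + b.(0\{a,c} + b.X) :: -a-> p0, -b-> p0, -b-> p1, -c-> p2
  p1 = 0\{a,c} + b.(rec X. c.c.X + (b.X + a.X) + b.(0\{a,c} + b.X)) :: -b-> p0
  p2 = c.(rec X. c.c.X + (b.X + a.X) + b.(0\{a,c} + b.X)) :: -c-> p0
Reachable graph of Q (3 states):
  q0 = rec X. c.c.X + (c.X + a.X) + b.(0\{a,c} + b.X) :: -a-> q0, -b-> q1, -c-> q0, -c-> q2
  q1 = 0\{a,c} + b.(rec X. c.c.X + (c.X + a.X) + b.(0\{a,c} + b.X)) :: -b-> q0
  q2 = c.(rec X. c.c.X + (c.X + a.X) + b.(0\{a,c} + b.X)) :: -c-> q0
Executing ba from P (initial set {p0}):
  after b @ step 1: {p0, p1}
  after a @ step 2: {p0}
  ✓ P
Executing ba from Q (initial set {q0}):
  after b @ step 1: {q1}
  after a @ step 2: ∅ (Q stuck)

ba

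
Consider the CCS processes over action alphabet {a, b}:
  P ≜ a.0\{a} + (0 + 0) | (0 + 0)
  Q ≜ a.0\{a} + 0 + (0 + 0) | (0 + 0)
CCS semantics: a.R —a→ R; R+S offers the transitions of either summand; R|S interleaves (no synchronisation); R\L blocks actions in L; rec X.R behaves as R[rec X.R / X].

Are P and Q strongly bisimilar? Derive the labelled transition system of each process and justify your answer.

Reachable graph of P (2 states):
  s0 = a.0\{a} + (0 + 0) | (0 + 0) has moves --a--▸ s1
  s1 = 0\{a} has moves deadlocked
Reachable graph of Q (2 states):
  t0 = a.0\{a} + 0 + (0 + 0) | (0 + 0) has moves --a--▸ t1
  t1 = 0\{a} has moves deadlocked
Coarsest stable partition (strong bisimilarity classes):
  B0 = {s0, t0}
  B1 = {s1, t1}
s0 ∈ B0, t0 ∈ B0 → same block

YES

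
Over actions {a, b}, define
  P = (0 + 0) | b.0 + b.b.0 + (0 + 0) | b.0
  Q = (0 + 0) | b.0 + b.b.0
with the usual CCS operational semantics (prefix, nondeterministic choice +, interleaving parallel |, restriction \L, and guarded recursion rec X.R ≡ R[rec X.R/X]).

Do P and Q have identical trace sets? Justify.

Reachable graph of P (4 states):
  s0 = (0 + 0) | b.0 + b.b.0 + (0 + 0) | b.0 → -b-> s1, -b-> s2
  s1 = (0 + 0) | 0 → ∅
  s2 = b.0 → -b-> s3
  s3 = 0 → ∅
Reachable graph of Q (4 states):
  t0 = (0 + 0) | b.0 + b.b.0 → -b-> t1, -b-> t2
  t1 = (0 + 0) | 0 → ∅
  t2 = b.0 → -b-> t3
  t3 = 0 → ∅
Bisimilarity quotient blocks:
  B0 = {s0, t0}
  B1 = {s2, t2}
  B2 = {s1, s3, t1, t3}
s0 ∈ B0, t0 ∈ B0 → same block
Bisimilar ⇒ trace-equivalent.

YES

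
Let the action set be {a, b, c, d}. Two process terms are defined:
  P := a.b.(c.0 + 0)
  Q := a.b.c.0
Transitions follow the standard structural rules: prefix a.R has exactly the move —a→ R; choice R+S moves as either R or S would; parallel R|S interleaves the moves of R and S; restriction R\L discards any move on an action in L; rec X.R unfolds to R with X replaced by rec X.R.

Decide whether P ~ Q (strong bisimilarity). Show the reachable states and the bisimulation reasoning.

bisimilar

Reachable graph of P (4 states):
  p0 = a.b.(c.0 + 0) ⊢ =a=> p1
  p1 = b.(c.0 + 0) ⊢ =b=> p2
  p2 = c.0 + 0 ⊢ =c=> p3
  p3 = 0 ⊢ ·
Reachable graph of Q (4 states):
  q0 = a.b.c.0 ⊢ =a=> q1
  q1 = b.c.0 ⊢ =b=> q2
  q2 = c.0 ⊢ =c=> q3
  q3 = 0 ⊢ ·
Partition-refinement fixed point:
  B0 = {p0, q0}
  B1 = {p1, q1}
  B2 = {p2, q2}
  B3 = {p3, q3}
p0 ∈ B0, q0 ∈ B0 → same block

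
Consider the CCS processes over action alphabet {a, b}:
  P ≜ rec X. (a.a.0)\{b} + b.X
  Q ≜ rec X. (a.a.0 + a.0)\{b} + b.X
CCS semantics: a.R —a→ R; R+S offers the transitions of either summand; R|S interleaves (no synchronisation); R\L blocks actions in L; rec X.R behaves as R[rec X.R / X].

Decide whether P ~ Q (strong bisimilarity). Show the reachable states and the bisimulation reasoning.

P's transition system — 3 states:
  s0 = rec X. (a.a.0)\{b} + b.X | -a-> s1, -b-> s0
  s1 = (a.0)\{b} | -a-> s2
  s2 = 0\{b} | (no moves)
Q's transition system — 3 states:
  t0 = rec X. (a.a.0 + a.0)\{b} + b.X | -a-> t1, -a-> t2, -b-> t0
  t1 = (a.0)\{b} | -a-> t2
  t2 = 0\{b} | (no moves)
Bisimilarity quotient blocks:
  B0 = {s0}
  B1 = {s1, t1}
  B2 = {s2, t2}
  B3 = {t0}
s0 ∈ B0, t0 ∈ B3 → different blocks

P ≁ Q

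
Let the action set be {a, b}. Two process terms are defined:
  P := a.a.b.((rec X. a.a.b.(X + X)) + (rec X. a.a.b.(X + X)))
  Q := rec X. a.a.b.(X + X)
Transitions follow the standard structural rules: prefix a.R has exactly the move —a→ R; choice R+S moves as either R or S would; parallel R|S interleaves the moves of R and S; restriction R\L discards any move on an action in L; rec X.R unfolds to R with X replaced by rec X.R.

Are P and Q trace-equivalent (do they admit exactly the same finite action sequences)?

LTS(P): 4 reachable states
  s0 = a.a.b.((rec X. a.a.b.(X + X)) + (rec X. a.a.b.(X + X))) | --a--▸ s1
  s1 = a.b.((rec X. a.a.b.(X + X)) + (rec X. a.a.b.(X + X))) | --a--▸ s2
  s2 = b.((rec X. a.a.b.(X + X)) + (rec X. a.a.b.(X + X))) | --b--▸ s3
  s3 = (rec X. a.a.b.(X + X)) + (rec X. a.a.b.(X + X)) | --a--▸ s1
LTS(Q): 4 reachable states
  t0 = rec X. a.a.b.(X + X) | --a--▸ t1
  t1 = a.b.((rec X. a.a.b.(X + X)) + (rec X. a.a.b.(X + X))) | --a--▸ t2
  t2 = b.((rec X. a.a.b.(X + X)) + (rec X. a.a.b.(X + X))) | --b--▸ t3
  t3 = (rec X. a.a.b.(X + X)) + (rec X. a.a.b.(X + X)) | --a--▸ t1
Bisimilarity quotient blocks:
  B0 = {s0, s3, t0, t3}
  B1 = {s1, t1}
  B2 = {s2, t2}
s0 ∈ B0, t0 ∈ B0 → same block
Bisimilar ⇒ trace-equivalent.

trace-equivalent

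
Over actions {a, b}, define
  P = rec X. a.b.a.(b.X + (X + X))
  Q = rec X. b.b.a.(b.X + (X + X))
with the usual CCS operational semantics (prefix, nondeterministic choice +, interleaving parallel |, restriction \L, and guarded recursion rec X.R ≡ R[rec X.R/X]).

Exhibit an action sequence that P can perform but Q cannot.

P's transition system — 4 states:
  p0 = rec X. a.b.a.(b.X + (X + X)) ⊢ ··a··> p1
  p1 = b.a.(b.(rec X. a.b.a.(b.X + (X + X))) + ((rec X. a.b.a.(b.X + (X + X))) + (rec X. a.b.a.(b.X + (X + X))))) ⊢ ··b··> p2
  p2 = a.(b.(rec X. a.b.a.(b.X + (X + X))) + ((rec X. a.b.a.(b.X + (X + X))) + (rec X. a.b.a.(b.X + (X + X))))) ⊢ ··a··> p3
  p3 = b.(rec X. a.b.a.(b.X + (X + X))) + ((rec X. a.b.a.(b.X + (X + X))) + (rec X. a.b.a.(b.X + (X + X)))) ⊢ ··a··> p1, ··b··> p0
Q's transition system — 4 states:
  q0 = rec X. b.b.a.(b.X + (X + X)) ⊢ ··b··> q1
  q1 = b.a.(b.(rec X. b.b.a.(b.X + (X + X))) + ((rec X. b.b.a.(b.X + (X + X))) + (rec X. b.b.a.(b.X + (X + X))))) ⊢ ··b··> q2
  q2 = a.(b.(rec X. b.b.a.(b.X + (X + X))) + ((rec X. b.b.a.(b.X + (X + X))) + (rec X. b.b.a.(b.X + (X + X))))) ⊢ ··a··> q3
  q3 = b.(rec X. b.b.a.(b.X + (X + X))) + ((rec X. b.b.a.(b.X + (X + X))) + (rec X. b.b.a.(b.X + (X + X)))) ⊢ ··b··> q0, ··b··> q1
Run σ = ⟨a⟩ on P: start {p0}
  after a @ step 1: {p1}
  P completes σ.
Run σ = ⟨a⟩ on Q: start {q0}
  after a @ step 1: ∅  — Q cannot continue

a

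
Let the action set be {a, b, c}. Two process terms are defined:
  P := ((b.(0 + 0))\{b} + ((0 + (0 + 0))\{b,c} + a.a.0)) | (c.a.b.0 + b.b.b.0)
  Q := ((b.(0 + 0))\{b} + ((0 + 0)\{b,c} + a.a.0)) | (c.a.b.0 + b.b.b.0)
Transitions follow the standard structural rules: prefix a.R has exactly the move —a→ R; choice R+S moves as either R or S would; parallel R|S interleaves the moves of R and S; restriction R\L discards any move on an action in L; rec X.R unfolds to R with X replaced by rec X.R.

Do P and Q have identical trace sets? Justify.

Reachable graph of P (15 states):
  u0 = ((b.(0 + 0))\{b} + ((0 + (0 + 0))\{b,c} + a.a.0)) | (c.a.b.0 + b.b.b.0) :: ··a··> u1, ··b··> u2, ··c··> u3
  u1 = a.0 | (c.a.b.0 + b.b.b.0) :: ··a··> u4, ··b··> u5, ··c··> u6
  u2 = ((b.(0 + 0))\{b} + ((0 + (0 + 0))\{b,c} + a.a.0)) | b.b.0 :: ··a··> u5, ··b··> u7
  u3 = ((b.(0 + 0))\{b} + ((0 + (0 + 0))\{b,c} + a.a.0)) | a.b.0 :: ··a··> u6, ··a··> u7
  u4 = 0 | (c.a.b.0 + b.b.b.0) :: ··b··> u8, ··c··> u9
  u5 = a.0 | b.b.0 :: ··a··> u8, ··b··> u10
  u6 = a.0 | a.b.0 :: ··a··> u10, ··a··> u9
  u7 = ((b.(0 + 0))\{b} + ((0 + (0 + 0))\{b,c} + a.a.0)) | b.0 :: ··a··> u10, ··b··> u11
  u8 = 0 | b.b.0 :: ··b··> u12
  u9 = 0 | a.b.0 :: ··a··> u12
  u10 = a.0 | b.0 :: ··a··> u12, ··b··> u13
  u11 = ((b.(0 + 0))\{b} + ((0 + (0 + 0))\{b,c} + a.a.0)) | 0 :: ··a··> u13
  u12 = 0 | b.0 :: ··b··> u14
  u13 = a.0 | 0 :: ··a··> u14
  u14 = 0 | 0 :: stopped
Reachable graph of Q (15 states):
  v0 = ((b.(0 + 0))\{b} + ((0 + 0)\{b,c} + a.a.0)) | (c.a.b.0 + b.b.b.0) :: ··a··> v1, ··b··> v2, ··c··> v3
  v1 = a.0 | (c.a.b.0 + b.b.b.0) :: ··a··> v4, ··b··> v5, ··c··> v6
  v2 = ((b.(0 + 0))\{b} + ((0 + 0)\{b,c} + a.a.0)) | b.b.0 :: ··a··> v5, ··b··> v7
  v3 = ((b.(0 + 0))\{b} + ((0 + 0)\{b,c} + a.a.0)) | a.b.0 :: ··a··> v6, ··a··> v7
  v4 = 0 | (c.a.b.0 + b.b.b.0) :: ··b··> v8, ··c··> v9
  v5 = a.0 | b.b.0 :: ··a··> v8, ··b··> v10
  v6 = a.0 | a.b.0 :: ··a··> v10, ··a··> v9
  v7 = ((b.(0 + 0))\{b} + ((0 + 0)\{b,c} + a.a.0)) | b.0 :: ··a··> v10, ··b··> v11
  v8 = 0 | b.b.0 :: ··b··> v12
  v9 = 0 | a.b.0 :: ··a··> v12
  v10 = a.0 | b.0 :: ··a··> v12, ··b··> v13
  v11 = ((b.(0 + 0))\{b} + ((0 + 0)\{b,c} + a.a.0)) | 0 :: ··a··> v13
  v12 = 0 | b.0 :: ··b··> v14
  v13 = a.0 | 0 :: ··a··> v14
  v14 = 0 | 0 :: stopped
Coarsest stable partition (strong bisimilarity classes):
  B0 = {u0, v0}
  B1 = {u2, v2}
  B2 = {u5, v5}
  B3 = {u8, v8}
  B4 = {u12, v12}
  B5 = {u14, v14}
  B6 = {u10, v10}
  B7 = {u13, v13}
  B8 = {u7, v7}
  B9 = {u11, v11}
  B10 = {u3, v3}
  B11 = {u6, v6}
  B12 = {u9, v9}
  B13 = {u1, v1}
  B14 = {u4, v4}
u0 ∈ B0, v0 ∈ B0 → same block
Bisimilar ⇒ trace-equivalent.

traces(P) = traces(Q)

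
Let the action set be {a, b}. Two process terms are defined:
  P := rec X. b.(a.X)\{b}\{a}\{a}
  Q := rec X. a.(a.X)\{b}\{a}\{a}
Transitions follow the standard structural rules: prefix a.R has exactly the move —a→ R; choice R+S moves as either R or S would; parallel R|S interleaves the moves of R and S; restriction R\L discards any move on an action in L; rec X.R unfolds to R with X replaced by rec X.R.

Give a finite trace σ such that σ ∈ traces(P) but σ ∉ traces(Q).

Reachable graph of P (2 states):
  p0 = rec X. b.(a.X)\{b}\{a}\{a} has moves -b-> p1
  p1 = (a.(rec X. b.(a.X)\{b}\{a}\{a}))\{b}\{a}\{a} has moves ·
Reachable graph of Q (2 states):
  q0 = rec X. a.(a.X)\{b}\{a}\{a} has moves -a-> q1
  q1 = (a.(rec X. a.(a.X)\{b}\{a}\{a}))\{b}\{a}\{a} has moves ·
Run σ = ⟨b⟩ on P: start {p0}
  [1] b ⇒ {p1}
  ✓ P
Run σ = ⟨b⟩ on Q: start {q0}
  [1] b ⇒ no successor for Q

b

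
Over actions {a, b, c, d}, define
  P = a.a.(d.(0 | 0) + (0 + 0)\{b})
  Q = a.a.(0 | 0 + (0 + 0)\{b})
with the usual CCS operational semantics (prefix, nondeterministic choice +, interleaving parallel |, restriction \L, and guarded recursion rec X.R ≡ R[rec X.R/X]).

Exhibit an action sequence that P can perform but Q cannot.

LTS(P): 4 reachable states
  m0 = a.a.(d.(0 | 0) + (0 + 0)\{b}) ⊢ ··a··> m1
  m1 = a.(d.(0 | 0) + (0 + 0)\{b}) ⊢ ··a··> m2
  m2 = d.(0 | 0) + (0 + 0)\{b} ⊢ ··d··> m3
  m3 = 0 | 0 ⊢ (no moves)
LTS(Q): 3 reachable states
  n0 = a.a.(0 | 0 + (0 + 0)\{b}) ⊢ ··a··> n1
  n1 = a.(0 | 0 + (0 + 0)\{b}) ⊢ ··a··> n2
  n2 = 0 | 0 + (0 + 0)\{b} ⊢ (no moves)
Trace ⟨aad⟩ through P, begin at {m0}:
  after a @ step 1: {m1}
  after a @ step 2: {m2}
  after d @ step 3: {m3}
  ✓ P
Trace ⟨aad⟩ through Q, begin at {n0}:
  after a @ step 1: {n1}
  after a @ step 2: {n2}
  after d @ step 3: ∅  — Q cannot continue

aad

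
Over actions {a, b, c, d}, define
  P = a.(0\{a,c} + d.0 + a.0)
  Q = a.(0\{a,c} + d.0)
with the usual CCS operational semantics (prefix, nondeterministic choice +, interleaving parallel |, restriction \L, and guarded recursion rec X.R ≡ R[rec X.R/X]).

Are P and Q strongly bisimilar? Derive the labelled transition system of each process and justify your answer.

NO

P's transition system — 3 states:
  p0 = a.(0\{a,c} + d.0 + a.0) :: =a=> p1
  p1 = 0\{a,c} + d.0 + a.0 :: =a=> p2, =d=> p2
  p2 = 0 :: (no moves)
Q's transition system — 3 states:
  q0 = a.(0\{a,c} + d.0) :: =a=> q1
  q1 = 0\{a,c} + d.0 :: =d=> q2
  q2 = 0 :: (no moves)
Partition-refinement fixed point:
  B0 = {p0}
  B1 = {p1}
  B2 = {p2, q2}
  B3 = {q0}
  B4 = {q1}
p0 ∈ B0, q0 ∈ B3 → different blocks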